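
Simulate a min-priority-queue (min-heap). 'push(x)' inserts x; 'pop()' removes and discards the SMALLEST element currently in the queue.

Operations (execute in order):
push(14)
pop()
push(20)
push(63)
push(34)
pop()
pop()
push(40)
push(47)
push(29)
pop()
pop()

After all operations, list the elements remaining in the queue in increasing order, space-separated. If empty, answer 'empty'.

push(14): heap contents = [14]
pop() → 14: heap contents = []
push(20): heap contents = [20]
push(63): heap contents = [20, 63]
push(34): heap contents = [20, 34, 63]
pop() → 20: heap contents = [34, 63]
pop() → 34: heap contents = [63]
push(40): heap contents = [40, 63]
push(47): heap contents = [40, 47, 63]
push(29): heap contents = [29, 40, 47, 63]
pop() → 29: heap contents = [40, 47, 63]
pop() → 40: heap contents = [47, 63]

Answer: 47 63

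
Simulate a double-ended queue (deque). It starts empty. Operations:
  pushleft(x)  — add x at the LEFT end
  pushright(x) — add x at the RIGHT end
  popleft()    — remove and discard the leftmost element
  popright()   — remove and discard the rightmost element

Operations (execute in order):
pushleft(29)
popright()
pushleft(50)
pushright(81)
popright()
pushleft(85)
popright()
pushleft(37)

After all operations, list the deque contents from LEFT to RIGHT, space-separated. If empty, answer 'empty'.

pushleft(29): [29]
popright(): []
pushleft(50): [50]
pushright(81): [50, 81]
popright(): [50]
pushleft(85): [85, 50]
popright(): [85]
pushleft(37): [37, 85]

Answer: 37 85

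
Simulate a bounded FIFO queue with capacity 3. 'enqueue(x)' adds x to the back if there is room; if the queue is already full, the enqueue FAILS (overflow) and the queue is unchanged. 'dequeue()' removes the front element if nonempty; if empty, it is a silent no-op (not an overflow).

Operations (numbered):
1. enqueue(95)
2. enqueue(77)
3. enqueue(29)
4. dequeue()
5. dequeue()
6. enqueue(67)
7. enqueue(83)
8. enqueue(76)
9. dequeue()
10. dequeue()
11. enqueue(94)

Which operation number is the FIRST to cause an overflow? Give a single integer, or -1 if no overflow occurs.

Answer: 8

Derivation:
1. enqueue(95): size=1
2. enqueue(77): size=2
3. enqueue(29): size=3
4. dequeue(): size=2
5. dequeue(): size=1
6. enqueue(67): size=2
7. enqueue(83): size=3
8. enqueue(76): size=3=cap → OVERFLOW (fail)
9. dequeue(): size=2
10. dequeue(): size=1
11. enqueue(94): size=2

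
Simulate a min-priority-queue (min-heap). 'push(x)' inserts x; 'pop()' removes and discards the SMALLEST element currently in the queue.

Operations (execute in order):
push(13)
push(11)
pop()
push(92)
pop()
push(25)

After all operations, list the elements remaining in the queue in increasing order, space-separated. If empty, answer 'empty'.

push(13): heap contents = [13]
push(11): heap contents = [11, 13]
pop() → 11: heap contents = [13]
push(92): heap contents = [13, 92]
pop() → 13: heap contents = [92]
push(25): heap contents = [25, 92]

Answer: 25 92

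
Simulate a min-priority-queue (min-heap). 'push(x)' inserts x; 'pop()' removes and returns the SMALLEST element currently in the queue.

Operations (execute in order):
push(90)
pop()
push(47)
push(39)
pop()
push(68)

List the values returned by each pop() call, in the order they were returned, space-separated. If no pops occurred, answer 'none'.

Answer: 90 39

Derivation:
push(90): heap contents = [90]
pop() → 90: heap contents = []
push(47): heap contents = [47]
push(39): heap contents = [39, 47]
pop() → 39: heap contents = [47]
push(68): heap contents = [47, 68]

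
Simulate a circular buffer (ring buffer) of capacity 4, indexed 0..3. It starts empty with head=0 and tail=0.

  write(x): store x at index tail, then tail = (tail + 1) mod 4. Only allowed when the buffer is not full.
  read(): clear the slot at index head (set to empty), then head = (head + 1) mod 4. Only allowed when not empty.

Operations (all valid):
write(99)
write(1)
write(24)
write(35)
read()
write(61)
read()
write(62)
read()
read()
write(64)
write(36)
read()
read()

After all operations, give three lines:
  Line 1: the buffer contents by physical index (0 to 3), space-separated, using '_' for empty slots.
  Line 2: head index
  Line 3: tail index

Answer: _ _ 64 36
2
0

Derivation:
write(99): buf=[99 _ _ _], head=0, tail=1, size=1
write(1): buf=[99 1 _ _], head=0, tail=2, size=2
write(24): buf=[99 1 24 _], head=0, tail=3, size=3
write(35): buf=[99 1 24 35], head=0, tail=0, size=4
read(): buf=[_ 1 24 35], head=1, tail=0, size=3
write(61): buf=[61 1 24 35], head=1, tail=1, size=4
read(): buf=[61 _ 24 35], head=2, tail=1, size=3
write(62): buf=[61 62 24 35], head=2, tail=2, size=4
read(): buf=[61 62 _ 35], head=3, tail=2, size=3
read(): buf=[61 62 _ _], head=0, tail=2, size=2
write(64): buf=[61 62 64 _], head=0, tail=3, size=3
write(36): buf=[61 62 64 36], head=0, tail=0, size=4
read(): buf=[_ 62 64 36], head=1, tail=0, size=3
read(): buf=[_ _ 64 36], head=2, tail=0, size=2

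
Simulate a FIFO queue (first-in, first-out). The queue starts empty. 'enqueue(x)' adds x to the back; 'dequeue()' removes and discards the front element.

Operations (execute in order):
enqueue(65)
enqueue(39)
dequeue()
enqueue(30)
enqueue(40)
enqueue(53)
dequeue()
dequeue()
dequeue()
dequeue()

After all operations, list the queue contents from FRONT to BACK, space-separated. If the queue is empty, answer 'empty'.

Answer: empty

Derivation:
enqueue(65): [65]
enqueue(39): [65, 39]
dequeue(): [39]
enqueue(30): [39, 30]
enqueue(40): [39, 30, 40]
enqueue(53): [39, 30, 40, 53]
dequeue(): [30, 40, 53]
dequeue(): [40, 53]
dequeue(): [53]
dequeue(): []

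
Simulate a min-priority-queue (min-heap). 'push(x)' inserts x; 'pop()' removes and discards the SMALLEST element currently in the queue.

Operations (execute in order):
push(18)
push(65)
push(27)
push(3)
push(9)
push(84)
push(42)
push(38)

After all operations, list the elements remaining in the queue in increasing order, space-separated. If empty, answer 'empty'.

push(18): heap contents = [18]
push(65): heap contents = [18, 65]
push(27): heap contents = [18, 27, 65]
push(3): heap contents = [3, 18, 27, 65]
push(9): heap contents = [3, 9, 18, 27, 65]
push(84): heap contents = [3, 9, 18, 27, 65, 84]
push(42): heap contents = [3, 9, 18, 27, 42, 65, 84]
push(38): heap contents = [3, 9, 18, 27, 38, 42, 65, 84]

Answer: 3 9 18 27 38 42 65 84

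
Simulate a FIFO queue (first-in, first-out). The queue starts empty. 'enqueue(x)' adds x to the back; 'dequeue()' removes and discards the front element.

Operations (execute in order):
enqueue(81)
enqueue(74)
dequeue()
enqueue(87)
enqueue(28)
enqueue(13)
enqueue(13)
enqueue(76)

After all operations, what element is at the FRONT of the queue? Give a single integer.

Answer: 74

Derivation:
enqueue(81): queue = [81]
enqueue(74): queue = [81, 74]
dequeue(): queue = [74]
enqueue(87): queue = [74, 87]
enqueue(28): queue = [74, 87, 28]
enqueue(13): queue = [74, 87, 28, 13]
enqueue(13): queue = [74, 87, 28, 13, 13]
enqueue(76): queue = [74, 87, 28, 13, 13, 76]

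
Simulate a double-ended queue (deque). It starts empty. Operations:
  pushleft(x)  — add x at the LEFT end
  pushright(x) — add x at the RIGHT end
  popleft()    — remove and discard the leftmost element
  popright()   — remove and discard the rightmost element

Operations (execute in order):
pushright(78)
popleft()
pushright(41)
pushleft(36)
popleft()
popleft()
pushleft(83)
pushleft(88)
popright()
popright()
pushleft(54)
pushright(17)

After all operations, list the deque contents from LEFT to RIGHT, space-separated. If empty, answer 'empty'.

Answer: 54 17

Derivation:
pushright(78): [78]
popleft(): []
pushright(41): [41]
pushleft(36): [36, 41]
popleft(): [41]
popleft(): []
pushleft(83): [83]
pushleft(88): [88, 83]
popright(): [88]
popright(): []
pushleft(54): [54]
pushright(17): [54, 17]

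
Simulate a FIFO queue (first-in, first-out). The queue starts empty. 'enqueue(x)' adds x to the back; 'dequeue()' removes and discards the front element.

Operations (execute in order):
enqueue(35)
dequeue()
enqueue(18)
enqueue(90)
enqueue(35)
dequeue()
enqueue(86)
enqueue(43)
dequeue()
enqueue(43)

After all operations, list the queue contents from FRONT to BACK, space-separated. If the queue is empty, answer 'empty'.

Answer: 35 86 43 43

Derivation:
enqueue(35): [35]
dequeue(): []
enqueue(18): [18]
enqueue(90): [18, 90]
enqueue(35): [18, 90, 35]
dequeue(): [90, 35]
enqueue(86): [90, 35, 86]
enqueue(43): [90, 35, 86, 43]
dequeue(): [35, 86, 43]
enqueue(43): [35, 86, 43, 43]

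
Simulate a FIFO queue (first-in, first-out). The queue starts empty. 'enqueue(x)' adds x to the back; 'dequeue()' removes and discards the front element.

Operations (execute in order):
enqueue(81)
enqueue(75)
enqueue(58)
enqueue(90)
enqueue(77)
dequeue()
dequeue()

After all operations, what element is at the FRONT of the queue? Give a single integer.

Answer: 58

Derivation:
enqueue(81): queue = [81]
enqueue(75): queue = [81, 75]
enqueue(58): queue = [81, 75, 58]
enqueue(90): queue = [81, 75, 58, 90]
enqueue(77): queue = [81, 75, 58, 90, 77]
dequeue(): queue = [75, 58, 90, 77]
dequeue(): queue = [58, 90, 77]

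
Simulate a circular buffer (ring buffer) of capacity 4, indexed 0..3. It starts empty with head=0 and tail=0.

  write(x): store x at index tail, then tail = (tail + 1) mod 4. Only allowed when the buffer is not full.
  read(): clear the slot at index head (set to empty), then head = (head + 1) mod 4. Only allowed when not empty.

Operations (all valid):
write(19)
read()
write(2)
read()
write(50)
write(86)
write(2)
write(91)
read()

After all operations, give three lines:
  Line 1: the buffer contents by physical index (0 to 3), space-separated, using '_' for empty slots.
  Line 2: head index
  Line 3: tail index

Answer: 2 91 _ 86
3
2

Derivation:
write(19): buf=[19 _ _ _], head=0, tail=1, size=1
read(): buf=[_ _ _ _], head=1, tail=1, size=0
write(2): buf=[_ 2 _ _], head=1, tail=2, size=1
read(): buf=[_ _ _ _], head=2, tail=2, size=0
write(50): buf=[_ _ 50 _], head=2, tail=3, size=1
write(86): buf=[_ _ 50 86], head=2, tail=0, size=2
write(2): buf=[2 _ 50 86], head=2, tail=1, size=3
write(91): buf=[2 91 50 86], head=2, tail=2, size=4
read(): buf=[2 91 _ 86], head=3, tail=2, size=3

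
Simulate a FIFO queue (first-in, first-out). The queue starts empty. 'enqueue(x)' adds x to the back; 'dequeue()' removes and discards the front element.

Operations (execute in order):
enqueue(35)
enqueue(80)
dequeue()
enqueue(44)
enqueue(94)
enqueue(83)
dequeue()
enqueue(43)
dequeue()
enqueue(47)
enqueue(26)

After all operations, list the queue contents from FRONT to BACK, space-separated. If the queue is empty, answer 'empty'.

Answer: 94 83 43 47 26

Derivation:
enqueue(35): [35]
enqueue(80): [35, 80]
dequeue(): [80]
enqueue(44): [80, 44]
enqueue(94): [80, 44, 94]
enqueue(83): [80, 44, 94, 83]
dequeue(): [44, 94, 83]
enqueue(43): [44, 94, 83, 43]
dequeue(): [94, 83, 43]
enqueue(47): [94, 83, 43, 47]
enqueue(26): [94, 83, 43, 47, 26]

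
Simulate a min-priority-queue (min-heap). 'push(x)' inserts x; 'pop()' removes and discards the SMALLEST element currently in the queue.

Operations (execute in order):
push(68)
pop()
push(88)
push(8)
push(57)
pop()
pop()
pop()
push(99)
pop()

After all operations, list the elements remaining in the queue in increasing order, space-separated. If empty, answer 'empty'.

Answer: empty

Derivation:
push(68): heap contents = [68]
pop() → 68: heap contents = []
push(88): heap contents = [88]
push(8): heap contents = [8, 88]
push(57): heap contents = [8, 57, 88]
pop() → 8: heap contents = [57, 88]
pop() → 57: heap contents = [88]
pop() → 88: heap contents = []
push(99): heap contents = [99]
pop() → 99: heap contents = []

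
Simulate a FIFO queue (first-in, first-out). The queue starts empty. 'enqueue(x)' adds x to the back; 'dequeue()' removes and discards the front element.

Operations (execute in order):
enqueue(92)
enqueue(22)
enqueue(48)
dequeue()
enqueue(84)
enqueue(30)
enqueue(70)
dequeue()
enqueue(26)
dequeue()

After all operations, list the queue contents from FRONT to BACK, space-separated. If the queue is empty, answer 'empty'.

Answer: 84 30 70 26

Derivation:
enqueue(92): [92]
enqueue(22): [92, 22]
enqueue(48): [92, 22, 48]
dequeue(): [22, 48]
enqueue(84): [22, 48, 84]
enqueue(30): [22, 48, 84, 30]
enqueue(70): [22, 48, 84, 30, 70]
dequeue(): [48, 84, 30, 70]
enqueue(26): [48, 84, 30, 70, 26]
dequeue(): [84, 30, 70, 26]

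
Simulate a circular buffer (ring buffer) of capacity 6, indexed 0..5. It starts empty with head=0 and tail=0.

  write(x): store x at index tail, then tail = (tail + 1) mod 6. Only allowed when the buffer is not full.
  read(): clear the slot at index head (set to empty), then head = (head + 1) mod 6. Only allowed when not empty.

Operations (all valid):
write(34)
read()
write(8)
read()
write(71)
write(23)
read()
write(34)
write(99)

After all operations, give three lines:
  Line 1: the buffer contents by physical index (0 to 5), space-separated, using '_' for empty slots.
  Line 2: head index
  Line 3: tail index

write(34): buf=[34 _ _ _ _ _], head=0, tail=1, size=1
read(): buf=[_ _ _ _ _ _], head=1, tail=1, size=0
write(8): buf=[_ 8 _ _ _ _], head=1, tail=2, size=1
read(): buf=[_ _ _ _ _ _], head=2, tail=2, size=0
write(71): buf=[_ _ 71 _ _ _], head=2, tail=3, size=1
write(23): buf=[_ _ 71 23 _ _], head=2, tail=4, size=2
read(): buf=[_ _ _ 23 _ _], head=3, tail=4, size=1
write(34): buf=[_ _ _ 23 34 _], head=3, tail=5, size=2
write(99): buf=[_ _ _ 23 34 99], head=3, tail=0, size=3

Answer: _ _ _ 23 34 99
3
0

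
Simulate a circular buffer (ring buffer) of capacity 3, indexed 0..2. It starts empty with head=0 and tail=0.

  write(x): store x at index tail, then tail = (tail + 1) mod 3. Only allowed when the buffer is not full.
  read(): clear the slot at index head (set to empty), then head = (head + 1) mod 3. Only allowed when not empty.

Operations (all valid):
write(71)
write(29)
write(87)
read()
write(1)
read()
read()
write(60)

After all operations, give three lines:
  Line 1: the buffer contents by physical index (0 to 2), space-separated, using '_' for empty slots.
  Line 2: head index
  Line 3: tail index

write(71): buf=[71 _ _], head=0, tail=1, size=1
write(29): buf=[71 29 _], head=0, tail=2, size=2
write(87): buf=[71 29 87], head=0, tail=0, size=3
read(): buf=[_ 29 87], head=1, tail=0, size=2
write(1): buf=[1 29 87], head=1, tail=1, size=3
read(): buf=[1 _ 87], head=2, tail=1, size=2
read(): buf=[1 _ _], head=0, tail=1, size=1
write(60): buf=[1 60 _], head=0, tail=2, size=2

Answer: 1 60 _
0
2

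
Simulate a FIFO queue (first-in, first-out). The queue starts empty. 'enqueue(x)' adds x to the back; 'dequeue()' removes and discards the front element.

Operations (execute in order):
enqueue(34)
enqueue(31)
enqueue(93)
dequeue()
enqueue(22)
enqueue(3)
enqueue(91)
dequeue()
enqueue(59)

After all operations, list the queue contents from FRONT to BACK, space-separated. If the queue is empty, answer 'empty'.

enqueue(34): [34]
enqueue(31): [34, 31]
enqueue(93): [34, 31, 93]
dequeue(): [31, 93]
enqueue(22): [31, 93, 22]
enqueue(3): [31, 93, 22, 3]
enqueue(91): [31, 93, 22, 3, 91]
dequeue(): [93, 22, 3, 91]
enqueue(59): [93, 22, 3, 91, 59]

Answer: 93 22 3 91 59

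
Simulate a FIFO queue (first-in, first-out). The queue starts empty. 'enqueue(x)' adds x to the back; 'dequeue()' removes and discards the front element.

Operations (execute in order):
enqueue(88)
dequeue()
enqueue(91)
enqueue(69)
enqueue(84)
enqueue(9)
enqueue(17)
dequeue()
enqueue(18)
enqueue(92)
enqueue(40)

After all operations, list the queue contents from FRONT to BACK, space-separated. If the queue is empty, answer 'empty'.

Answer: 69 84 9 17 18 92 40

Derivation:
enqueue(88): [88]
dequeue(): []
enqueue(91): [91]
enqueue(69): [91, 69]
enqueue(84): [91, 69, 84]
enqueue(9): [91, 69, 84, 9]
enqueue(17): [91, 69, 84, 9, 17]
dequeue(): [69, 84, 9, 17]
enqueue(18): [69, 84, 9, 17, 18]
enqueue(92): [69, 84, 9, 17, 18, 92]
enqueue(40): [69, 84, 9, 17, 18, 92, 40]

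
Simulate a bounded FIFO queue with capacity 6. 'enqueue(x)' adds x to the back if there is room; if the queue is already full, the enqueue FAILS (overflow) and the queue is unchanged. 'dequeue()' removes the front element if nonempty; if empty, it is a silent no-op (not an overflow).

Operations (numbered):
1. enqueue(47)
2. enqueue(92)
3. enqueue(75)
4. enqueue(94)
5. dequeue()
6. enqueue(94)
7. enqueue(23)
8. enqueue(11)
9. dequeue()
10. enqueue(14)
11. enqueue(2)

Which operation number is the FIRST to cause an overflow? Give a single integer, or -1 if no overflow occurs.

Answer: 11

Derivation:
1. enqueue(47): size=1
2. enqueue(92): size=2
3. enqueue(75): size=3
4. enqueue(94): size=4
5. dequeue(): size=3
6. enqueue(94): size=4
7. enqueue(23): size=5
8. enqueue(11): size=6
9. dequeue(): size=5
10. enqueue(14): size=6
11. enqueue(2): size=6=cap → OVERFLOW (fail)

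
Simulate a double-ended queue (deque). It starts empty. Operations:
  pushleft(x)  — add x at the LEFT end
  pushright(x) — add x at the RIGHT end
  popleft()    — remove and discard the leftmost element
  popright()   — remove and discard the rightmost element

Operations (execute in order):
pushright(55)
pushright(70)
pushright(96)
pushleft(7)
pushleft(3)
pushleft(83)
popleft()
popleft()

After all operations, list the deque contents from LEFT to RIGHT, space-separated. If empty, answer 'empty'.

Answer: 7 55 70 96

Derivation:
pushright(55): [55]
pushright(70): [55, 70]
pushright(96): [55, 70, 96]
pushleft(7): [7, 55, 70, 96]
pushleft(3): [3, 7, 55, 70, 96]
pushleft(83): [83, 3, 7, 55, 70, 96]
popleft(): [3, 7, 55, 70, 96]
popleft(): [7, 55, 70, 96]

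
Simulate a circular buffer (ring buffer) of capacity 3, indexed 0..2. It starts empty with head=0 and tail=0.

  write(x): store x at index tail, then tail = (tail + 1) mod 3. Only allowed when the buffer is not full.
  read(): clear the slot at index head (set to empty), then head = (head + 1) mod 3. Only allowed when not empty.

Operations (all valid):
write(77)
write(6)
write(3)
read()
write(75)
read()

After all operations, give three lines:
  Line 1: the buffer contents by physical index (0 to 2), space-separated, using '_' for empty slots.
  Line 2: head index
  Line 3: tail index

write(77): buf=[77 _ _], head=0, tail=1, size=1
write(6): buf=[77 6 _], head=0, tail=2, size=2
write(3): buf=[77 6 3], head=0, tail=0, size=3
read(): buf=[_ 6 3], head=1, tail=0, size=2
write(75): buf=[75 6 3], head=1, tail=1, size=3
read(): buf=[75 _ 3], head=2, tail=1, size=2

Answer: 75 _ 3
2
1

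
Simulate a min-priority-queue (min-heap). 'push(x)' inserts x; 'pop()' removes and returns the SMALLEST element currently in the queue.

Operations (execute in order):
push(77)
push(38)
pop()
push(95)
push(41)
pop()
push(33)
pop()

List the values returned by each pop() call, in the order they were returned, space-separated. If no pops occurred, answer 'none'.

Answer: 38 41 33

Derivation:
push(77): heap contents = [77]
push(38): heap contents = [38, 77]
pop() → 38: heap contents = [77]
push(95): heap contents = [77, 95]
push(41): heap contents = [41, 77, 95]
pop() → 41: heap contents = [77, 95]
push(33): heap contents = [33, 77, 95]
pop() → 33: heap contents = [77, 95]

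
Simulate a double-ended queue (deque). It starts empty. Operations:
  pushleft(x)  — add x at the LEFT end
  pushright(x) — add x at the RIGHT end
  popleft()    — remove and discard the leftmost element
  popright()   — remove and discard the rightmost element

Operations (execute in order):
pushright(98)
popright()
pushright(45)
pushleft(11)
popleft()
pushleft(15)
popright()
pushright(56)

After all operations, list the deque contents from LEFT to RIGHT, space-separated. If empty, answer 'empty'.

Answer: 15 56

Derivation:
pushright(98): [98]
popright(): []
pushright(45): [45]
pushleft(11): [11, 45]
popleft(): [45]
pushleft(15): [15, 45]
popright(): [15]
pushright(56): [15, 56]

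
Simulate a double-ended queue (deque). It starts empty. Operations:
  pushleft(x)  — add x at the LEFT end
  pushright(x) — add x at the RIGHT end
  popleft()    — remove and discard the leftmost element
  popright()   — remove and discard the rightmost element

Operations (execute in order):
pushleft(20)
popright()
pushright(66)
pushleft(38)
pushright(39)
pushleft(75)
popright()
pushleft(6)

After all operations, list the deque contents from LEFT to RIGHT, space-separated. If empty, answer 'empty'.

pushleft(20): [20]
popright(): []
pushright(66): [66]
pushleft(38): [38, 66]
pushright(39): [38, 66, 39]
pushleft(75): [75, 38, 66, 39]
popright(): [75, 38, 66]
pushleft(6): [6, 75, 38, 66]

Answer: 6 75 38 66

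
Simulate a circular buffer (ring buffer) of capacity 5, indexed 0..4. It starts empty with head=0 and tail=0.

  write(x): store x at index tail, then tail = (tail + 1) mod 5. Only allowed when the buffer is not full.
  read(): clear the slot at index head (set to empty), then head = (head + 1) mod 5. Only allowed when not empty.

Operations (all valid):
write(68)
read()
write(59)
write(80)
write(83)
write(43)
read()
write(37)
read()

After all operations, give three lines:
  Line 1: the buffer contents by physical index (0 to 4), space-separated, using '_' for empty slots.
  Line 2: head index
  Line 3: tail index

write(68): buf=[68 _ _ _ _], head=0, tail=1, size=1
read(): buf=[_ _ _ _ _], head=1, tail=1, size=0
write(59): buf=[_ 59 _ _ _], head=1, tail=2, size=1
write(80): buf=[_ 59 80 _ _], head=1, tail=3, size=2
write(83): buf=[_ 59 80 83 _], head=1, tail=4, size=3
write(43): buf=[_ 59 80 83 43], head=1, tail=0, size=4
read(): buf=[_ _ 80 83 43], head=2, tail=0, size=3
write(37): buf=[37 _ 80 83 43], head=2, tail=1, size=4
read(): buf=[37 _ _ 83 43], head=3, tail=1, size=3

Answer: 37 _ _ 83 43
3
1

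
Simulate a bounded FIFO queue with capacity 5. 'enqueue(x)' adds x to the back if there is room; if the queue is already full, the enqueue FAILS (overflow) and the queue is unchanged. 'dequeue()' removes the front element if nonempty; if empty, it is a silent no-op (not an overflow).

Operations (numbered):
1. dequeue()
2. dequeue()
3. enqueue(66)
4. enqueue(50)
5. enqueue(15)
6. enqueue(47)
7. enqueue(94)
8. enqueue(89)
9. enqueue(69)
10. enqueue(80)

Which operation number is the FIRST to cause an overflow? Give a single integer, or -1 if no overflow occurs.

1. dequeue(): empty, no-op, size=0
2. dequeue(): empty, no-op, size=0
3. enqueue(66): size=1
4. enqueue(50): size=2
5. enqueue(15): size=3
6. enqueue(47): size=4
7. enqueue(94): size=5
8. enqueue(89): size=5=cap → OVERFLOW (fail)
9. enqueue(69): size=5=cap → OVERFLOW (fail)
10. enqueue(80): size=5=cap → OVERFLOW (fail)

Answer: 8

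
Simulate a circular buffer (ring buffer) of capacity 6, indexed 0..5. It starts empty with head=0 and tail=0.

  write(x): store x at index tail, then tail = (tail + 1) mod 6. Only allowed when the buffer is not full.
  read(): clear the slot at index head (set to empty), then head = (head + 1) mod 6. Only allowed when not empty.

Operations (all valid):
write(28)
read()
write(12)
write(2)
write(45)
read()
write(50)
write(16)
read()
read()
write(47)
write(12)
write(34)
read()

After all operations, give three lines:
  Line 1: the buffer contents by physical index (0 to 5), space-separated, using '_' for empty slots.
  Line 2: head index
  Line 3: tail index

write(28): buf=[28 _ _ _ _ _], head=0, tail=1, size=1
read(): buf=[_ _ _ _ _ _], head=1, tail=1, size=0
write(12): buf=[_ 12 _ _ _ _], head=1, tail=2, size=1
write(2): buf=[_ 12 2 _ _ _], head=1, tail=3, size=2
write(45): buf=[_ 12 2 45 _ _], head=1, tail=4, size=3
read(): buf=[_ _ 2 45 _ _], head=2, tail=4, size=2
write(50): buf=[_ _ 2 45 50 _], head=2, tail=5, size=3
write(16): buf=[_ _ 2 45 50 16], head=2, tail=0, size=4
read(): buf=[_ _ _ 45 50 16], head=3, tail=0, size=3
read(): buf=[_ _ _ _ 50 16], head=4, tail=0, size=2
write(47): buf=[47 _ _ _ 50 16], head=4, tail=1, size=3
write(12): buf=[47 12 _ _ 50 16], head=4, tail=2, size=4
write(34): buf=[47 12 34 _ 50 16], head=4, tail=3, size=5
read(): buf=[47 12 34 _ _ 16], head=5, tail=3, size=4

Answer: 47 12 34 _ _ 16
5
3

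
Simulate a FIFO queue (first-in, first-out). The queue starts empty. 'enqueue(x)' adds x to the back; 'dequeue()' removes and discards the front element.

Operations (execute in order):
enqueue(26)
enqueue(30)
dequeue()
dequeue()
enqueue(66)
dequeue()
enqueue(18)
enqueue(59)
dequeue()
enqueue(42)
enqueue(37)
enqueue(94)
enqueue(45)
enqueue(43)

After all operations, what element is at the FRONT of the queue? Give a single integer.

Answer: 59

Derivation:
enqueue(26): queue = [26]
enqueue(30): queue = [26, 30]
dequeue(): queue = [30]
dequeue(): queue = []
enqueue(66): queue = [66]
dequeue(): queue = []
enqueue(18): queue = [18]
enqueue(59): queue = [18, 59]
dequeue(): queue = [59]
enqueue(42): queue = [59, 42]
enqueue(37): queue = [59, 42, 37]
enqueue(94): queue = [59, 42, 37, 94]
enqueue(45): queue = [59, 42, 37, 94, 45]
enqueue(43): queue = [59, 42, 37, 94, 45, 43]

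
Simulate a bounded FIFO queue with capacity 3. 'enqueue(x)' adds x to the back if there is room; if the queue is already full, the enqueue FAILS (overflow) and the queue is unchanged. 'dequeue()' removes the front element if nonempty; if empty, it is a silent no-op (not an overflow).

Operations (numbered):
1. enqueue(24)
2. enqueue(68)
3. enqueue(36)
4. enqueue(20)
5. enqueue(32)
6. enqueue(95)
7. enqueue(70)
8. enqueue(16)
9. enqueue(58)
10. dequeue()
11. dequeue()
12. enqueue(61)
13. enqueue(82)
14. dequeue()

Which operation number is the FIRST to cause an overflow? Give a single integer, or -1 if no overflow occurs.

1. enqueue(24): size=1
2. enqueue(68): size=2
3. enqueue(36): size=3
4. enqueue(20): size=3=cap → OVERFLOW (fail)
5. enqueue(32): size=3=cap → OVERFLOW (fail)
6. enqueue(95): size=3=cap → OVERFLOW (fail)
7. enqueue(70): size=3=cap → OVERFLOW (fail)
8. enqueue(16): size=3=cap → OVERFLOW (fail)
9. enqueue(58): size=3=cap → OVERFLOW (fail)
10. dequeue(): size=2
11. dequeue(): size=1
12. enqueue(61): size=2
13. enqueue(82): size=3
14. dequeue(): size=2

Answer: 4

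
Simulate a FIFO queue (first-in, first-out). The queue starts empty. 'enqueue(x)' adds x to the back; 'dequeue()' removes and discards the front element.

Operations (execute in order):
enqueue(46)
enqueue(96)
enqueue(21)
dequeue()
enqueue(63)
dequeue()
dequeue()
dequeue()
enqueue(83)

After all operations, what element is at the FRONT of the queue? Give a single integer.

Answer: 83

Derivation:
enqueue(46): queue = [46]
enqueue(96): queue = [46, 96]
enqueue(21): queue = [46, 96, 21]
dequeue(): queue = [96, 21]
enqueue(63): queue = [96, 21, 63]
dequeue(): queue = [21, 63]
dequeue(): queue = [63]
dequeue(): queue = []
enqueue(83): queue = [83]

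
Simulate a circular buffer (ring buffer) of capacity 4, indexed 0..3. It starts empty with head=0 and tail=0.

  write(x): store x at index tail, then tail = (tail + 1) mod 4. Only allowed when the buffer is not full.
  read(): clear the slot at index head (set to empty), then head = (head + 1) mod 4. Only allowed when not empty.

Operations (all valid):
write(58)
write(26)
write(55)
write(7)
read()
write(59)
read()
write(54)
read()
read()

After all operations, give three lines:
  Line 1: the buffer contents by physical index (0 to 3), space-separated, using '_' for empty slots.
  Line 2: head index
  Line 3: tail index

Answer: 59 54 _ _
0
2

Derivation:
write(58): buf=[58 _ _ _], head=0, tail=1, size=1
write(26): buf=[58 26 _ _], head=0, tail=2, size=2
write(55): buf=[58 26 55 _], head=0, tail=3, size=3
write(7): buf=[58 26 55 7], head=0, tail=0, size=4
read(): buf=[_ 26 55 7], head=1, tail=0, size=3
write(59): buf=[59 26 55 7], head=1, tail=1, size=4
read(): buf=[59 _ 55 7], head=2, tail=1, size=3
write(54): buf=[59 54 55 7], head=2, tail=2, size=4
read(): buf=[59 54 _ 7], head=3, tail=2, size=3
read(): buf=[59 54 _ _], head=0, tail=2, size=2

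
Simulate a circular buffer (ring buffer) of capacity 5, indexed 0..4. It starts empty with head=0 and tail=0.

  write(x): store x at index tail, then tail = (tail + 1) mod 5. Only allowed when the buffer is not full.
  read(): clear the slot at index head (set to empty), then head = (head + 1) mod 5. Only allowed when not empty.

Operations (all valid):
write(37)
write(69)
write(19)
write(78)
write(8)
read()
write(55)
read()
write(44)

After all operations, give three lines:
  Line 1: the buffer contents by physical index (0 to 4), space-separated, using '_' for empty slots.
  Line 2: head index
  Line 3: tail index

Answer: 55 44 19 78 8
2
2

Derivation:
write(37): buf=[37 _ _ _ _], head=0, tail=1, size=1
write(69): buf=[37 69 _ _ _], head=0, tail=2, size=2
write(19): buf=[37 69 19 _ _], head=0, tail=3, size=3
write(78): buf=[37 69 19 78 _], head=0, tail=4, size=4
write(8): buf=[37 69 19 78 8], head=0, tail=0, size=5
read(): buf=[_ 69 19 78 8], head=1, tail=0, size=4
write(55): buf=[55 69 19 78 8], head=1, tail=1, size=5
read(): buf=[55 _ 19 78 8], head=2, tail=1, size=4
write(44): buf=[55 44 19 78 8], head=2, tail=2, size=5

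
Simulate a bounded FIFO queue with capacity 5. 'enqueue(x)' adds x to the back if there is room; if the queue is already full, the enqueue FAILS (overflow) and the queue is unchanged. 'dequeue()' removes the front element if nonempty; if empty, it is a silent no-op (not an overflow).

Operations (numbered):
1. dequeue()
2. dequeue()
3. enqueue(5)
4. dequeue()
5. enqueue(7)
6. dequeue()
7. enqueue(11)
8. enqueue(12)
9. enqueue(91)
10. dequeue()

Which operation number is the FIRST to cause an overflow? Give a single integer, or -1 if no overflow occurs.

Answer: -1

Derivation:
1. dequeue(): empty, no-op, size=0
2. dequeue(): empty, no-op, size=0
3. enqueue(5): size=1
4. dequeue(): size=0
5. enqueue(7): size=1
6. dequeue(): size=0
7. enqueue(11): size=1
8. enqueue(12): size=2
9. enqueue(91): size=3
10. dequeue(): size=2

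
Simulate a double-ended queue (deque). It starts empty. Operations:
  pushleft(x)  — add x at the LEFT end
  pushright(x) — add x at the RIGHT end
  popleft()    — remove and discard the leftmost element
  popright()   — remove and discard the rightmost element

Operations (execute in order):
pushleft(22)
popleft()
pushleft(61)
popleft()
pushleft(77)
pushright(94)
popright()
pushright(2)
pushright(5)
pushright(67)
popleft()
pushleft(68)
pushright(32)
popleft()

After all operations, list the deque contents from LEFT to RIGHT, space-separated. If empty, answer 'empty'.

pushleft(22): [22]
popleft(): []
pushleft(61): [61]
popleft(): []
pushleft(77): [77]
pushright(94): [77, 94]
popright(): [77]
pushright(2): [77, 2]
pushright(5): [77, 2, 5]
pushright(67): [77, 2, 5, 67]
popleft(): [2, 5, 67]
pushleft(68): [68, 2, 5, 67]
pushright(32): [68, 2, 5, 67, 32]
popleft(): [2, 5, 67, 32]

Answer: 2 5 67 32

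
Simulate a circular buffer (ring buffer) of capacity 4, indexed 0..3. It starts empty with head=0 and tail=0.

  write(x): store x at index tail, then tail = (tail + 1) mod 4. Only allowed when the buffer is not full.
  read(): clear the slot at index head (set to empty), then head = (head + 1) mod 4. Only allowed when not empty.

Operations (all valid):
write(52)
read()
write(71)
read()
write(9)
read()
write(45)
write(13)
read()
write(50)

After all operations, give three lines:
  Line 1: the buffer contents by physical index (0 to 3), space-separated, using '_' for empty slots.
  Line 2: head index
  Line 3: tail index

Answer: 13 50 _ _
0
2

Derivation:
write(52): buf=[52 _ _ _], head=0, tail=1, size=1
read(): buf=[_ _ _ _], head=1, tail=1, size=0
write(71): buf=[_ 71 _ _], head=1, tail=2, size=1
read(): buf=[_ _ _ _], head=2, tail=2, size=0
write(9): buf=[_ _ 9 _], head=2, tail=3, size=1
read(): buf=[_ _ _ _], head=3, tail=3, size=0
write(45): buf=[_ _ _ 45], head=3, tail=0, size=1
write(13): buf=[13 _ _ 45], head=3, tail=1, size=2
read(): buf=[13 _ _ _], head=0, tail=1, size=1
write(50): buf=[13 50 _ _], head=0, tail=2, size=2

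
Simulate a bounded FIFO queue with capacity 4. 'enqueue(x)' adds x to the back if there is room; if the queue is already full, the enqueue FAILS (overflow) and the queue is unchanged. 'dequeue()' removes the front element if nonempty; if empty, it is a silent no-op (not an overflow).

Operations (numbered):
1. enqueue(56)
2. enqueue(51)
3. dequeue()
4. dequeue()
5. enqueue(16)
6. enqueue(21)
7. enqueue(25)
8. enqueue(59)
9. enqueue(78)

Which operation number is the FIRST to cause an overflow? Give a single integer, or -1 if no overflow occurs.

1. enqueue(56): size=1
2. enqueue(51): size=2
3. dequeue(): size=1
4. dequeue(): size=0
5. enqueue(16): size=1
6. enqueue(21): size=2
7. enqueue(25): size=3
8. enqueue(59): size=4
9. enqueue(78): size=4=cap → OVERFLOW (fail)

Answer: 9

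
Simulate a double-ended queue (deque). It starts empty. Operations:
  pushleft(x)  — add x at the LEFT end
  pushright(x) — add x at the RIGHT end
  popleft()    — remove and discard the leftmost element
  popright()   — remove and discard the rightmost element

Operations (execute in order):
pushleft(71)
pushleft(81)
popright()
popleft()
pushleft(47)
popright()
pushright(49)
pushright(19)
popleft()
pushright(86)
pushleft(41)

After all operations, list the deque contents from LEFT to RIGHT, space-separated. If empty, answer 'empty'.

pushleft(71): [71]
pushleft(81): [81, 71]
popright(): [81]
popleft(): []
pushleft(47): [47]
popright(): []
pushright(49): [49]
pushright(19): [49, 19]
popleft(): [19]
pushright(86): [19, 86]
pushleft(41): [41, 19, 86]

Answer: 41 19 86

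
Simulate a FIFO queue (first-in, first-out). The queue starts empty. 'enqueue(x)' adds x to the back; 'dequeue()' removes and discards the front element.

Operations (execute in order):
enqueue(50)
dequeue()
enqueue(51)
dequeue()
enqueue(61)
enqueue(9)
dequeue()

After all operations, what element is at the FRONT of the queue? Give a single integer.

Answer: 9

Derivation:
enqueue(50): queue = [50]
dequeue(): queue = []
enqueue(51): queue = [51]
dequeue(): queue = []
enqueue(61): queue = [61]
enqueue(9): queue = [61, 9]
dequeue(): queue = [9]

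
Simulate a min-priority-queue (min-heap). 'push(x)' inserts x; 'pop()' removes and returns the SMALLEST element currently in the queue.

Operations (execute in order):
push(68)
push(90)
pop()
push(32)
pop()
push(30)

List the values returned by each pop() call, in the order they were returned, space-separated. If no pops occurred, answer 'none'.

push(68): heap contents = [68]
push(90): heap contents = [68, 90]
pop() → 68: heap contents = [90]
push(32): heap contents = [32, 90]
pop() → 32: heap contents = [90]
push(30): heap contents = [30, 90]

Answer: 68 32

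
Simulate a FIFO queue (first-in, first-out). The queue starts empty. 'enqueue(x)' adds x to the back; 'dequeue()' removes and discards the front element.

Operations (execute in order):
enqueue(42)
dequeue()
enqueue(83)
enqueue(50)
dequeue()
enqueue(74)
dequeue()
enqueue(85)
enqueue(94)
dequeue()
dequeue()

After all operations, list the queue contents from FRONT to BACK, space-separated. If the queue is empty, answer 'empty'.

enqueue(42): [42]
dequeue(): []
enqueue(83): [83]
enqueue(50): [83, 50]
dequeue(): [50]
enqueue(74): [50, 74]
dequeue(): [74]
enqueue(85): [74, 85]
enqueue(94): [74, 85, 94]
dequeue(): [85, 94]
dequeue(): [94]

Answer: 94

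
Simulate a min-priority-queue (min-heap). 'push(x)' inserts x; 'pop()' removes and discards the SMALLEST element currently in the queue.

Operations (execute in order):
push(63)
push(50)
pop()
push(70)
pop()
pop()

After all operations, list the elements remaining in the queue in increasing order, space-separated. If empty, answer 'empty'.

push(63): heap contents = [63]
push(50): heap contents = [50, 63]
pop() → 50: heap contents = [63]
push(70): heap contents = [63, 70]
pop() → 63: heap contents = [70]
pop() → 70: heap contents = []

Answer: empty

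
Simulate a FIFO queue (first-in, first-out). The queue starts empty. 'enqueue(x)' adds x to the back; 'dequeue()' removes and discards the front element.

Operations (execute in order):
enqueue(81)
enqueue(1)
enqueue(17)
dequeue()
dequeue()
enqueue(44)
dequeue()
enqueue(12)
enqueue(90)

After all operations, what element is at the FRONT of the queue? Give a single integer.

Answer: 44

Derivation:
enqueue(81): queue = [81]
enqueue(1): queue = [81, 1]
enqueue(17): queue = [81, 1, 17]
dequeue(): queue = [1, 17]
dequeue(): queue = [17]
enqueue(44): queue = [17, 44]
dequeue(): queue = [44]
enqueue(12): queue = [44, 12]
enqueue(90): queue = [44, 12, 90]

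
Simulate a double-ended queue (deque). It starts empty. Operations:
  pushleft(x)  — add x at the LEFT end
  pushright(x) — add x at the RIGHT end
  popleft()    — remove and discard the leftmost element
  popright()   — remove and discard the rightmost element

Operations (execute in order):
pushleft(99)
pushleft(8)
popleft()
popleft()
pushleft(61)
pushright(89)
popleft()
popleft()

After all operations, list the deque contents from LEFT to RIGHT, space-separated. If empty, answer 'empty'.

Answer: empty

Derivation:
pushleft(99): [99]
pushleft(8): [8, 99]
popleft(): [99]
popleft(): []
pushleft(61): [61]
pushright(89): [61, 89]
popleft(): [89]
popleft(): []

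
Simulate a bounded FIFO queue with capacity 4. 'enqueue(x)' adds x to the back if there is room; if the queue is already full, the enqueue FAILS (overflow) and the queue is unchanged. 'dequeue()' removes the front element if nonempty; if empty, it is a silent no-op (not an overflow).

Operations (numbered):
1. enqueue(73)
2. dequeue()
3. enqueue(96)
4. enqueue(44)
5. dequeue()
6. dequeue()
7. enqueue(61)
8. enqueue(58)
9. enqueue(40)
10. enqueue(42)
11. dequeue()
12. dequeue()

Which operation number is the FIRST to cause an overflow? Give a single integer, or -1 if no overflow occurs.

Answer: -1

Derivation:
1. enqueue(73): size=1
2. dequeue(): size=0
3. enqueue(96): size=1
4. enqueue(44): size=2
5. dequeue(): size=1
6. dequeue(): size=0
7. enqueue(61): size=1
8. enqueue(58): size=2
9. enqueue(40): size=3
10. enqueue(42): size=4
11. dequeue(): size=3
12. dequeue(): size=2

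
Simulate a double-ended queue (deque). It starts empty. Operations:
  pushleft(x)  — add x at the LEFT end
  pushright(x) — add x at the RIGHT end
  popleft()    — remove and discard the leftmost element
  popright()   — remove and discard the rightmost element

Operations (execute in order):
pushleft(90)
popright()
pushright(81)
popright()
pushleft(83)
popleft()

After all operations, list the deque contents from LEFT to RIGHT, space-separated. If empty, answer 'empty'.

Answer: empty

Derivation:
pushleft(90): [90]
popright(): []
pushright(81): [81]
popright(): []
pushleft(83): [83]
popleft(): []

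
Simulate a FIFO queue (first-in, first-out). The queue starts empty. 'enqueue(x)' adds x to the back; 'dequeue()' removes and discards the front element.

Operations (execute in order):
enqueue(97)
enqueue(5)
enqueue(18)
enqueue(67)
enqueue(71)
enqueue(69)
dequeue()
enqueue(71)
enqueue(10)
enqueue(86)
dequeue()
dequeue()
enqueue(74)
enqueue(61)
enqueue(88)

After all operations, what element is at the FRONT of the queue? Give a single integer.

Answer: 67

Derivation:
enqueue(97): queue = [97]
enqueue(5): queue = [97, 5]
enqueue(18): queue = [97, 5, 18]
enqueue(67): queue = [97, 5, 18, 67]
enqueue(71): queue = [97, 5, 18, 67, 71]
enqueue(69): queue = [97, 5, 18, 67, 71, 69]
dequeue(): queue = [5, 18, 67, 71, 69]
enqueue(71): queue = [5, 18, 67, 71, 69, 71]
enqueue(10): queue = [5, 18, 67, 71, 69, 71, 10]
enqueue(86): queue = [5, 18, 67, 71, 69, 71, 10, 86]
dequeue(): queue = [18, 67, 71, 69, 71, 10, 86]
dequeue(): queue = [67, 71, 69, 71, 10, 86]
enqueue(74): queue = [67, 71, 69, 71, 10, 86, 74]
enqueue(61): queue = [67, 71, 69, 71, 10, 86, 74, 61]
enqueue(88): queue = [67, 71, 69, 71, 10, 86, 74, 61, 88]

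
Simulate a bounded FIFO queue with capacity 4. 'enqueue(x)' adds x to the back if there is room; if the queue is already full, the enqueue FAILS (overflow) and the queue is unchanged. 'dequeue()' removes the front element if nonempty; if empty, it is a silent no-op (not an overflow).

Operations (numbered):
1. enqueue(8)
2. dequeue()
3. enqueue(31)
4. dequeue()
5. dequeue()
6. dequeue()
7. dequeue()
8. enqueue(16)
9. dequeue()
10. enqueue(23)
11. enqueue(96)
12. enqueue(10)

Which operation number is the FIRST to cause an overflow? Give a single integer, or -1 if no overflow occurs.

Answer: -1

Derivation:
1. enqueue(8): size=1
2. dequeue(): size=0
3. enqueue(31): size=1
4. dequeue(): size=0
5. dequeue(): empty, no-op, size=0
6. dequeue(): empty, no-op, size=0
7. dequeue(): empty, no-op, size=0
8. enqueue(16): size=1
9. dequeue(): size=0
10. enqueue(23): size=1
11. enqueue(96): size=2
12. enqueue(10): size=3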